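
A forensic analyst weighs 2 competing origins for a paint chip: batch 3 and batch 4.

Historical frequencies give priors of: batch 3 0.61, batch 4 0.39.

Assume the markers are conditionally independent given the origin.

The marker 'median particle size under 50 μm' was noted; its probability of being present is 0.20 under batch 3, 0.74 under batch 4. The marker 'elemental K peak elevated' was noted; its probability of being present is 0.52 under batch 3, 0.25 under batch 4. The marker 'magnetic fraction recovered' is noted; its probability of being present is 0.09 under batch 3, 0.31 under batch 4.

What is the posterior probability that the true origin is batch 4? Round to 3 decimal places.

0.797

Multiply each prior by the joint likelihood of the marker pattern:
  batch 3: 0.61 × 0.20 × 0.52 × 0.09 = 0.0057096
  batch 4: 0.39 × 0.74 × 0.25 × 0.31 = 0.022367
Normalizing constant Z = 0.0057096 + 0.022367 = 0.028076.
P(batch 4 | evidence) = 0.022367 / 0.028076 ≈ 0.797.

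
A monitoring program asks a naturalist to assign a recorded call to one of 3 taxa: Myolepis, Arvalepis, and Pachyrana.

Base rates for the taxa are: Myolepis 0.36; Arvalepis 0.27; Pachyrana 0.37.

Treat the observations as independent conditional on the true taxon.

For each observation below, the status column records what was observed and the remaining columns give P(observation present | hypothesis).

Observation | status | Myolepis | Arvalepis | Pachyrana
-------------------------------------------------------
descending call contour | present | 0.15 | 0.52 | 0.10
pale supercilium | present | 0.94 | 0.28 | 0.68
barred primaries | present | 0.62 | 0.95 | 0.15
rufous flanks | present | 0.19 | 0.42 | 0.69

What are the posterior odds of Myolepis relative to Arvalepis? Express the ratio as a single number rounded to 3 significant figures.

Unnormalized posterior weight (prior times the observation likelihoods) for each of the two hypotheses:
  Myolepis: 0.36 × 0.15 × 0.94 × 0.62 × 0.19 = 0.0059795
  Arvalepis: 0.27 × 0.52 × 0.28 × 0.95 × 0.42 = 0.015685
Posterior odds = 0.0059795 / 0.015685 ≈ 0.381.

0.381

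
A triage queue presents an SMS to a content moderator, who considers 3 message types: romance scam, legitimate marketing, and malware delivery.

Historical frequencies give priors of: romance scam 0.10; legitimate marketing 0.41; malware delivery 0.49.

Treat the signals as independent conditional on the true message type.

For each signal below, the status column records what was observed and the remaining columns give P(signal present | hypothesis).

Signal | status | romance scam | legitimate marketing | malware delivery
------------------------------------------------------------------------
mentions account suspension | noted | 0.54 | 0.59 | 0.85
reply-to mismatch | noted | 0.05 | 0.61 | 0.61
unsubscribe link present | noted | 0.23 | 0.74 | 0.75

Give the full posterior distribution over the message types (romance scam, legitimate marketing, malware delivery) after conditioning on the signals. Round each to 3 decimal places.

0.002, 0.364, 0.634

By Bayes' rule with conditional independence, the unnormalized weight for each hypothesis is prior × ∏ likelihoods:
  romance scam: 0.10 × 0.54 × 0.05 × 0.23 = 0.000621
  legitimate marketing: 0.41 × 0.59 × 0.61 × 0.74 = 0.10919
  malware delivery: 0.49 × 0.85 × 0.61 × 0.75 = 0.19055
Marginal likelihood of the evidence = 0.30036.
P(romance scam | evidence) = 0.000621 / 0.30036 ≈ 0.002
P(legitimate marketing | evidence) = 0.10919 / 0.30036 ≈ 0.364
P(malware delivery | evidence) = 0.19055 / 0.30036 ≈ 0.634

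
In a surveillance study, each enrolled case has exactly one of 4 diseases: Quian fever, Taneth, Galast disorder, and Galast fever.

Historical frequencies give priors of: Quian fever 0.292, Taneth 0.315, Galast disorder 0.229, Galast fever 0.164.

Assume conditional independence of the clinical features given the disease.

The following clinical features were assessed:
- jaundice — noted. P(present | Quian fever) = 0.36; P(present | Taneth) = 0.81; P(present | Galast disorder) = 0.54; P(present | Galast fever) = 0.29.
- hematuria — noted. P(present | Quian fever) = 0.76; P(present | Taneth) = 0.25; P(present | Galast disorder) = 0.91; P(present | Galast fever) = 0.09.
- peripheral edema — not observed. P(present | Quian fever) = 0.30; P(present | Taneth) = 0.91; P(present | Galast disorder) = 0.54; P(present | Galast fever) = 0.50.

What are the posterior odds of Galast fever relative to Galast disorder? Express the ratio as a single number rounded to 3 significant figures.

0.0413

Posterior odds equal prior odds times the likelihood ratio; only the two competing hypotheses matter (using 1 − P(present | H) for each absent clinical feature).
  Galast fever: 0.164 × 0.29 × 0.09 × (1 − 0.50) = 0.0021402
  Galast disorder: 0.229 × 0.54 × 0.91 × (1 − 0.54) = 0.051764
Odds(Galast fever : Galast disorder) = 0.0021402 / 0.051764 ≈ 0.0413.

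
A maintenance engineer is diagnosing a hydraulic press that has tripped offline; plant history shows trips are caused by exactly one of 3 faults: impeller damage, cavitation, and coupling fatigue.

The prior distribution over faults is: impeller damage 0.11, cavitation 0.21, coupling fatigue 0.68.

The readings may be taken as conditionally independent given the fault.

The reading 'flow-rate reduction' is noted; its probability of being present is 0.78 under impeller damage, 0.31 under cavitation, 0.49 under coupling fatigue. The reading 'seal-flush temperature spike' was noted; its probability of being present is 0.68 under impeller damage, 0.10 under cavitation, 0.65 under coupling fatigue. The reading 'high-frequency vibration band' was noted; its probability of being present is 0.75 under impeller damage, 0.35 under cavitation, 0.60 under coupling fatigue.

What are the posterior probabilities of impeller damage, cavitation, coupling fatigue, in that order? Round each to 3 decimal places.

By Bayes' rule with conditional independence, the unnormalized weight for each hypothesis is prior × ∏ likelihoods:
  impeller damage: 0.11 × 0.78 × 0.68 × 0.75 = 0.043758
  cavitation: 0.21 × 0.31 × 0.10 × 0.35 = 0.0022785
  coupling fatigue: 0.68 × 0.49 × 0.65 × 0.60 = 0.12995
Marginal likelihood of the evidence = 0.17598.
P(impeller damage | evidence) = 0.043758 / 0.17598 ≈ 0.249
P(cavitation | evidence) = 0.0022785 / 0.17598 ≈ 0.013
P(coupling fatigue | evidence) = 0.12995 / 0.17598 ≈ 0.738

0.249, 0.013, 0.738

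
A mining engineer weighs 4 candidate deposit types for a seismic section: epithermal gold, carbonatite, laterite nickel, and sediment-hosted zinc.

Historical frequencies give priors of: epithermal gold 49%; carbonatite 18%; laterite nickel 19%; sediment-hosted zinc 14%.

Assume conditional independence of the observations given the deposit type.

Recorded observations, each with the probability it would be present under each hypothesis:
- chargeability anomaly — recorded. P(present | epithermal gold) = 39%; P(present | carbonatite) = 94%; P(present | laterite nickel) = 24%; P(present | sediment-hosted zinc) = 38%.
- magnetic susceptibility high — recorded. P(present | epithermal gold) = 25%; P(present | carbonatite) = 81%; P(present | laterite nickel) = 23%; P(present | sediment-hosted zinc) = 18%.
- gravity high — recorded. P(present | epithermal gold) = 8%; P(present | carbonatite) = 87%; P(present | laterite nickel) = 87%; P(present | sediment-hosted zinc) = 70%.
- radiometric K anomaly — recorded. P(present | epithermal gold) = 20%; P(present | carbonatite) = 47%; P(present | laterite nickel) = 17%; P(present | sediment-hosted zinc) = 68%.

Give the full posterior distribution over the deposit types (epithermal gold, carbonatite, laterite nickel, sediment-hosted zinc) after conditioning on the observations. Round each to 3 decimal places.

0.012, 0.891, 0.025, 0.072

By Bayes' rule with conditional independence, the unnormalized weight for each hypothesis is prior × ∏ likelihoods:
  epithermal gold: 0.49 × 0.39 × 0.25 × 0.08 × 0.20 = 0.0007644
  carbonatite: 0.18 × 0.94 × 0.81 × 0.87 × 0.47 = 0.056041
  laterite nickel: 0.19 × 0.24 × 0.23 × 0.87 × 0.17 = 0.0015512
  sediment-hosted zinc: 0.14 × 0.38 × 0.18 × 0.70 × 0.68 = 0.0045582
Normalizing constant Z = 0.0007644 + 0.056041 + 0.0015512 + 0.0045582 = 0.062914.
P(epithermal gold | evidence) = 0.0007644 / 0.062914 ≈ 0.012
P(carbonatite | evidence) = 0.056041 / 0.062914 ≈ 0.891
P(laterite nickel | evidence) = 0.0015512 / 0.062914 ≈ 0.025
P(sediment-hosted zinc | evidence) = 0.0045582 / 0.062914 ≈ 0.072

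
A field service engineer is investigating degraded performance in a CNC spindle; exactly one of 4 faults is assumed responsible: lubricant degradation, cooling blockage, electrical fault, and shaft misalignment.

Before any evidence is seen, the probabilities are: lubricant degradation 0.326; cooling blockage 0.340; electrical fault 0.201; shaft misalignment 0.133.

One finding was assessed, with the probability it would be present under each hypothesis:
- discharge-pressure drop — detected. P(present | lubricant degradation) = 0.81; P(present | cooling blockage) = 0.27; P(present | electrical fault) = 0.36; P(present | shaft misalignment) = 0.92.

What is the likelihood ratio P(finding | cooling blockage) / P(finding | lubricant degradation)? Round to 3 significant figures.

0.333

Likelihood of this finding under each hypothesis:
  cooling blockage: 0.27
  lubricant degradation: 0.81
Bayes factor = 0.27 / 0.81 ≈ 0.333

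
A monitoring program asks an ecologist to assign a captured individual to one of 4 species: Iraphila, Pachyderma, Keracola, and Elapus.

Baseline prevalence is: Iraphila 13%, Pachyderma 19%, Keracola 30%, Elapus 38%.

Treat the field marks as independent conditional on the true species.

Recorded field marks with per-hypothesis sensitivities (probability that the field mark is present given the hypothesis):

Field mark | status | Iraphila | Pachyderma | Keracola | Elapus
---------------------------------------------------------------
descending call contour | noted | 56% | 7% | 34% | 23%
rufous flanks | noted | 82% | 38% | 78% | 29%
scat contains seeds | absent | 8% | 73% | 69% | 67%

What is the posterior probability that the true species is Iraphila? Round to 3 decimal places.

0.615

By Bayes' rule with conditional independence, the unnormalized weight for each hypothesis is prior × ∏ likelihoods (using 1 − P(present | H) for each absent field mark):
  Iraphila: 0.13 × 0.56 × 0.82 × (1 − 0.08) = 0.05492
  Pachyderma: 0.19 × 0.07 × 0.38 × (1 − 0.73) = 0.0013646
  Keracola: 0.30 × 0.34 × 0.78 × (1 − 0.69) = 0.024664
  Elapus: 0.38 × 0.23 × 0.29 × (1 − 0.67) = 0.0083642
Marginal likelihood of the evidence = 0.089313.
P(Iraphila | evidence) = 0.05492 / 0.089313 ≈ 0.615.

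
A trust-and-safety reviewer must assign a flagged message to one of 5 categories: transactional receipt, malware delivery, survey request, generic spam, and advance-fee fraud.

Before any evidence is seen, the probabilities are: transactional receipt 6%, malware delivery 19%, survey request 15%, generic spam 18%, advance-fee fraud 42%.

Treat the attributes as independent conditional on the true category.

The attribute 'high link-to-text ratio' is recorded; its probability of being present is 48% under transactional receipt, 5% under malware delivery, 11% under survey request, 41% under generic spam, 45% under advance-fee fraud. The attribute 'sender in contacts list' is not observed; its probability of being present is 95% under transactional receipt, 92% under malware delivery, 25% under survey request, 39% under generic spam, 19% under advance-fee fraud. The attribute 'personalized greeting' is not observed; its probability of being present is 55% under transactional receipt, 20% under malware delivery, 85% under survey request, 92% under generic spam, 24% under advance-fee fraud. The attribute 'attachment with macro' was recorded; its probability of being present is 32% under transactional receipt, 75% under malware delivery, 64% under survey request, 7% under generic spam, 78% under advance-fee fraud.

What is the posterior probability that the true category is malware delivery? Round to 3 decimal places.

0.005

For each hypothesis, the unnormalized posterior weight is prior × product of the attribute likelihoods (using 1 − P(present | H) for each absent attribute):
  transactional receipt: 0.06 × 0.48 × (1 − 0.95) × (1 − 0.55) × 0.32 = 0.00020736
  malware delivery: 0.19 × 0.05 × (1 − 0.92) × (1 − 0.20) × 0.75 = 0.000456
  survey request: 0.15 × 0.11 × (1 − 0.25) × (1 − 0.85) × 0.64 = 0.001188
  generic spam: 0.18 × 0.41 × (1 − 0.39) × (1 − 0.92) × 0.07 = 0.0002521
  advance-fee fraud: 0.42 × 0.45 × (1 − 0.19) × (1 − 0.24) × 0.78 = 0.090752
Marginal likelihood of the evidence = 0.092855.
P(malware delivery | evidence) = 0.000456 / 0.092855 ≈ 0.005.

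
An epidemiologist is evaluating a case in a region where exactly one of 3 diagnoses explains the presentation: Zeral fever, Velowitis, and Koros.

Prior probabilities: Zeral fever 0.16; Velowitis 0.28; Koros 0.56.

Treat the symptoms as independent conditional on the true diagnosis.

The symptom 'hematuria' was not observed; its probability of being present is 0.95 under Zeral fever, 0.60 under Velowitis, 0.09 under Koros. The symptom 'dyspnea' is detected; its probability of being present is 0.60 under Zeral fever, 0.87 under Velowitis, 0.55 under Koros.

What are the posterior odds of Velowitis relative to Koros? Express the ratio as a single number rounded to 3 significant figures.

0.348

The normalizing constant cancels in an odds ratio, so compute prior × likelihood for the two hypotheses only (using 1 − P(present | H) for each absent symptom):
  Velowitis: 0.28 × (1 − 0.60) × 0.87 = 0.09744
  Koros: 0.56 × (1 − 0.09) × 0.55 = 0.28028
Odds(Velowitis : Koros) = 0.09744 / 0.28028 ≈ 0.348.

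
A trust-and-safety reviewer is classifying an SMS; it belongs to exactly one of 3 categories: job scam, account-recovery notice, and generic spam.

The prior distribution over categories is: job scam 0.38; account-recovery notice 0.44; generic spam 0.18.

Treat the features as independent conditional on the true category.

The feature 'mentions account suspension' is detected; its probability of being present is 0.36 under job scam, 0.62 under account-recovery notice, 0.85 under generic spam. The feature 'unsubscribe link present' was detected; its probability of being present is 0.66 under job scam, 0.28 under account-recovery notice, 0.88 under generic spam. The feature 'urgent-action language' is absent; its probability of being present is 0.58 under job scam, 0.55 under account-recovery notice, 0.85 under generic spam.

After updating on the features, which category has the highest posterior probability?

Multiply each prior by the joint likelihood of the feature pattern (using 1 − P(present | H) for each absent feature):
  job scam: 0.38 × 0.36 × 0.66 × (1 − 0.58) = 0.037921
  account-recovery notice: 0.44 × 0.62 × 0.28 × (1 − 0.55) = 0.034373
  generic spam: 0.18 × 0.85 × 0.88 × (1 − 0.85) = 0.020196
Normalizing constant Z = 0.037921 + 0.034373 + 0.020196 = 0.09249.
P(job scam | evidence) ≈ 0.037921 / 0.09249 ≈ 0.410
P(account-recovery notice | evidence) ≈ 0.034373 / 0.09249 ≈ 0.372
P(generic spam | evidence) ≈ 0.020196 / 0.09249 ≈ 0.218
The largest is 0.410, so job scam is most probable.

job scam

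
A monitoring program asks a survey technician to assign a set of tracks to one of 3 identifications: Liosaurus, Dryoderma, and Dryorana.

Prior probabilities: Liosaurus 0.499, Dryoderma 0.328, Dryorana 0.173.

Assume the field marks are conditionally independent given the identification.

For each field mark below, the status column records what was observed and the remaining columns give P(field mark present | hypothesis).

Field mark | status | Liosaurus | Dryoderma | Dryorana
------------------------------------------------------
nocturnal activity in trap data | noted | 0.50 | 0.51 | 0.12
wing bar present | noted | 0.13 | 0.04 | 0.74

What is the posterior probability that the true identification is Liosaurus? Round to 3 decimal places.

For each hypothesis, the unnormalized posterior weight is prior × product of the field mark likelihoods:
  Liosaurus: 0.499 × 0.50 × 0.13 = 0.032435
  Dryoderma: 0.328 × 0.51 × 0.04 = 0.0066912
  Dryorana: 0.173 × 0.12 × 0.74 = 0.015362
Normalizing constant Z = 0.032435 + 0.0066912 + 0.015362 = 0.054489.
P(Liosaurus | evidence) = 0.032435 / 0.054489 ≈ 0.595.

0.595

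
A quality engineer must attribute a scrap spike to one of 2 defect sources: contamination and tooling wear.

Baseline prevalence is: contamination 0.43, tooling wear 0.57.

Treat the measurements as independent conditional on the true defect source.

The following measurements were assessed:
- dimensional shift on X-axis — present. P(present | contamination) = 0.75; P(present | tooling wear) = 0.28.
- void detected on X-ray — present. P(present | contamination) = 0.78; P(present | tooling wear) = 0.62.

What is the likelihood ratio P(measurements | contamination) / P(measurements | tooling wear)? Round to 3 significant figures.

3.37

Take the product of per-measurement likelihoods under each hypothesis, then divide.
  contamination: 0.75 × 0.78 = 0.585
  tooling wear: 0.28 × 0.62 = 0.1736
Bayes factor = 0.585 / 0.1736 ≈ 3.37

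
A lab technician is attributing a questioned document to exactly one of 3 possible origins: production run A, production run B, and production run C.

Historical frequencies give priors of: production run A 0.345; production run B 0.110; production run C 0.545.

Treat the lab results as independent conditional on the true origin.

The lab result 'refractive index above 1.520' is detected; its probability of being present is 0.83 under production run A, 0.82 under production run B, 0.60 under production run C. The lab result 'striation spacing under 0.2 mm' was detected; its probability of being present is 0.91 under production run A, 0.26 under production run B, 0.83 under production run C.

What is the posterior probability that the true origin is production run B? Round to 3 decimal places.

0.042

For each hypothesis, the unnormalized posterior weight is prior × product of the lab result likelihoods:
  production run A: 0.345 × 0.83 × 0.91 = 0.26058
  production run B: 0.110 × 0.82 × 0.26 = 0.023452
  production run C: 0.545 × 0.60 × 0.83 = 0.27141
Normalizing constant Z = 0.26058 + 0.023452 + 0.27141 = 0.55544.
P(production run B | evidence) = 0.023452 / 0.55544 ≈ 0.042.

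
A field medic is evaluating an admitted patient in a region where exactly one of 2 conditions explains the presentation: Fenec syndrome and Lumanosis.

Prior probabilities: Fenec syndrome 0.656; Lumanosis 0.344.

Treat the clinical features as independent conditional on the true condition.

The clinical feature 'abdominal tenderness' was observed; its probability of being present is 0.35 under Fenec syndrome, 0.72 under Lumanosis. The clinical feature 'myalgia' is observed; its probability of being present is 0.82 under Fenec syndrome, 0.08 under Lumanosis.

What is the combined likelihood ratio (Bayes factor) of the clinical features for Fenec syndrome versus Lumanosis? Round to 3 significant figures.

Take the product of per-clinical feature likelihoods under each hypothesis, then divide.
  Fenec syndrome: 0.35 × 0.82 = 0.287
  Lumanosis: 0.72 × 0.08 = 0.0576
Bayes factor = 0.287 / 0.0576 ≈ 4.98

4.98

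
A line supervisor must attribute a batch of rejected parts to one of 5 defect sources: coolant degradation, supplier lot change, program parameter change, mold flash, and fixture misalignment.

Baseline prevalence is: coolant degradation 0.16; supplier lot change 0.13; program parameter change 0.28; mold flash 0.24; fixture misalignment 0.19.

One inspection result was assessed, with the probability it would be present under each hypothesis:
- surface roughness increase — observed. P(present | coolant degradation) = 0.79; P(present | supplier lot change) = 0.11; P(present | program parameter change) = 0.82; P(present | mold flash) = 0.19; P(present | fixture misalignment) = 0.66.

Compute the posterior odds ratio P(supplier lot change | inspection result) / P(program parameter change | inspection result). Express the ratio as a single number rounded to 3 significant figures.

The normalizing constant cancels in an odds ratio, so compute prior × likelihood for the two hypotheses only:
  supplier lot change: 0.13 × 0.11 = 0.0143
  program parameter change: 0.28 × 0.82 = 0.2296
Posterior odds = 0.0143 / 0.2296 ≈ 0.0623.

0.0623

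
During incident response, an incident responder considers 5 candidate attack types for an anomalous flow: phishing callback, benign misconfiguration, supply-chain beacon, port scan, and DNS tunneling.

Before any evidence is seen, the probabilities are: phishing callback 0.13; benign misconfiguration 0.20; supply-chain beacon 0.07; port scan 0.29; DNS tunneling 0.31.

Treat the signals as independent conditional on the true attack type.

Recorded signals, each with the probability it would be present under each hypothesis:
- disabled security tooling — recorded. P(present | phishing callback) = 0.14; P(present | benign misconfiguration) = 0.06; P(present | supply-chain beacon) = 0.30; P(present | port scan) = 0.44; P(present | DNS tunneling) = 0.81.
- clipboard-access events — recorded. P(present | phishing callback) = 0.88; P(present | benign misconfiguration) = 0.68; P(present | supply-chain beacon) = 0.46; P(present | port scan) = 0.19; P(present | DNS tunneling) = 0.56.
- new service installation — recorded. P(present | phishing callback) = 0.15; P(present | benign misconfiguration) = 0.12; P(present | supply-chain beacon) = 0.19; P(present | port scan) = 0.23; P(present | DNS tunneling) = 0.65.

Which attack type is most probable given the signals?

By Bayes' rule with conditional independence, the unnormalized weight for each hypothesis is prior × ∏ likelihoods:
  phishing callback: 0.13 × 0.14 × 0.88 × 0.15 = 0.0024024
  benign misconfiguration: 0.20 × 0.06 × 0.68 × 0.12 = 0.0009792
  supply-chain beacon: 0.07 × 0.30 × 0.46 × 0.19 = 0.0018354
  port scan: 0.29 × 0.44 × 0.19 × 0.23 = 0.0055761
  DNS tunneling: 0.31 × 0.81 × 0.56 × 0.65 = 0.0914
The unnormalized weights sum to 0.10219.
P(phishing callback | evidence) ≈ 0.0024024 / 0.10219 ≈ 0.024
P(benign misconfiguration | evidence) ≈ 0.0009792 / 0.10219 ≈ 0.010
P(supply-chain beacon | evidence) ≈ 0.0018354 / 0.10219 ≈ 0.018
P(port scan | evidence) ≈ 0.0055761 / 0.10219 ≈ 0.055
P(DNS tunneling | evidence) ≈ 0.0914 / 0.10219 ≈ 0.894
The largest is 0.894, so DNS tunneling is most probable.

DNS tunneling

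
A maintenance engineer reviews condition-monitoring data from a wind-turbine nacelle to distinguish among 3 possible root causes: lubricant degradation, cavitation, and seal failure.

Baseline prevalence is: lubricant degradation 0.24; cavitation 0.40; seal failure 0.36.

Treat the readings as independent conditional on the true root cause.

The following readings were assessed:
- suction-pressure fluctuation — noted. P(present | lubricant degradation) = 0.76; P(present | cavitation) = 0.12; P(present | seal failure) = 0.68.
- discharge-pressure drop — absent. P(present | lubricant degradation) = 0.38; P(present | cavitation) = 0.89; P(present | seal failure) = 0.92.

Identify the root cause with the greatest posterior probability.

lubricant degradation

For each hypothesis, the unnormalized posterior weight is prior × product of the reading likelihoods (using 1 − P(present | H) for each absent reading):
  lubricant degradation: 0.24 × 0.76 × (1 − 0.38) = 0.11309
  cavitation: 0.40 × 0.12 × (1 − 0.89) = 0.00528
  seal failure: 0.36 × 0.68 × (1 − 0.92) = 0.019584
Marginal likelihood of the evidence = 0.13795.
P(lubricant degradation | evidence) ≈ 0.11309 / 0.13795 ≈ 0.820
P(cavitation | evidence) ≈ 0.00528 / 0.13795 ≈ 0.038
P(seal failure | evidence) ≈ 0.019584 / 0.13795 ≈ 0.142
The largest is 0.820, so lubricant degradation is most probable.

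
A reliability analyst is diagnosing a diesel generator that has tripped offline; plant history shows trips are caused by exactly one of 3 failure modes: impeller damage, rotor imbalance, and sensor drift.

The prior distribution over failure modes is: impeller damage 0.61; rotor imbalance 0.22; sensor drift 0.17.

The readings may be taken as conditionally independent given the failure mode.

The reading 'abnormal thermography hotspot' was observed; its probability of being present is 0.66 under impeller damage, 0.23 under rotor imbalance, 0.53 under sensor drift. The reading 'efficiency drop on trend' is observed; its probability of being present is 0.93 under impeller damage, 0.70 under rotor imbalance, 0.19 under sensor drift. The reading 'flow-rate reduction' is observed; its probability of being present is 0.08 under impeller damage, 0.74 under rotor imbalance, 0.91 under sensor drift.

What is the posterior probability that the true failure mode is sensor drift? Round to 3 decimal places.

By Bayes' rule with conditional independence, the unnormalized weight for each hypothesis is prior × ∏ likelihoods:
  impeller damage: 0.61 × 0.66 × 0.93 × 0.08 = 0.029953
  rotor imbalance: 0.22 × 0.23 × 0.70 × 0.74 = 0.026211
  sensor drift: 0.17 × 0.53 × 0.19 × 0.91 = 0.015578
The unnormalized weights sum to 0.071743.
P(sensor drift | evidence) = 0.015578 / 0.071743 ≈ 0.217.

0.217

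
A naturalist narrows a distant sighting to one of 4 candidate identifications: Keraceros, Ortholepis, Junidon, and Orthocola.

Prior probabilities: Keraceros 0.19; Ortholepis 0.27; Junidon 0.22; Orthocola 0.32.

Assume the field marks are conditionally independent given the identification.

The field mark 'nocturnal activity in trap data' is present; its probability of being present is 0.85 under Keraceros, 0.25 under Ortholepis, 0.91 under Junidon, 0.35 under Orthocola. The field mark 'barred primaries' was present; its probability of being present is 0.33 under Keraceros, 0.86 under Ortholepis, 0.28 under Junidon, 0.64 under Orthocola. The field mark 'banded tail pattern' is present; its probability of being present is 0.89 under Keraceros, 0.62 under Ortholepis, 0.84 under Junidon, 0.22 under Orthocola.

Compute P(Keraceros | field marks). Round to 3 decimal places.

For each hypothesis, the unnormalized posterior weight is prior × product of the field mark likelihoods:
  Keraceros: 0.19 × 0.85 × 0.33 × 0.89 = 0.047433
  Ortholepis: 0.27 × 0.25 × 0.86 × 0.62 = 0.035991
  Junidon: 0.22 × 0.91 × 0.28 × 0.84 = 0.047087
  Orthocola: 0.32 × 0.35 × 0.64 × 0.22 = 0.01577
Marginal likelihood of the evidence = 0.14628.
P(Keraceros | evidence) = 0.047433 / 0.14628 ≈ 0.324.

0.324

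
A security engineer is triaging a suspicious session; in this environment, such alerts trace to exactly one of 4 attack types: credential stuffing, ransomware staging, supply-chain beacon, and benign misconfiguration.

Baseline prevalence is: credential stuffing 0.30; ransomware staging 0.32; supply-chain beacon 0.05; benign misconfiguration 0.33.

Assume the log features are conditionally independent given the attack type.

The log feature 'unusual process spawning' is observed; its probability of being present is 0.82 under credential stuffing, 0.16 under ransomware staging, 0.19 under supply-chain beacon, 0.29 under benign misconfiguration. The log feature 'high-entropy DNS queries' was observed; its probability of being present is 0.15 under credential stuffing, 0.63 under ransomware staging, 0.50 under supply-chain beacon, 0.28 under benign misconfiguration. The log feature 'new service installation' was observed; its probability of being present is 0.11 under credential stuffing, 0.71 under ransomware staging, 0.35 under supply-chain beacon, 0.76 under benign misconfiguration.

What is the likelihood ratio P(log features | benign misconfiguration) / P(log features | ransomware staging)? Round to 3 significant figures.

0.862

The Bayes factor is the ratio of the joint likelihoods of the log feature pattern under the two hypotheses.
  benign misconfiguration: 0.29 × 0.28 × 0.76 = 0.061712
  ransomware staging: 0.16 × 0.63 × 0.71 = 0.071568
Bayes factor = 0.061712 / 0.071568 ≈ 0.862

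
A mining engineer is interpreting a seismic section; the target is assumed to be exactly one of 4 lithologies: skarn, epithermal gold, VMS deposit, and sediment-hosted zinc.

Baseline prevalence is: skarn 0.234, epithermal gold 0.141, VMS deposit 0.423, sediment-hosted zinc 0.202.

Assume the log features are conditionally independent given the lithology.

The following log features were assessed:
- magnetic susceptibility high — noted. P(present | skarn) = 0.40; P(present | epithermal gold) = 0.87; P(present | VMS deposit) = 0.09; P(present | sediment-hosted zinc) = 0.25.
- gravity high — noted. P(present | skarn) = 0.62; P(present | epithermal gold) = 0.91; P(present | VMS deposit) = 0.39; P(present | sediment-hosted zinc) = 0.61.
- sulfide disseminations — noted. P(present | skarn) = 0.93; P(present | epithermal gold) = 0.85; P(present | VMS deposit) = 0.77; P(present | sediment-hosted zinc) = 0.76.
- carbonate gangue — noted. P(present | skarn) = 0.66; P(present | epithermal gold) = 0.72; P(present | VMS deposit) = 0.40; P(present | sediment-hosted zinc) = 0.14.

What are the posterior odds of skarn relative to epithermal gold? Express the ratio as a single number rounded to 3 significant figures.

0.521

Posterior odds equal prior odds times the likelihood ratio; only the two competing hypotheses matter.
  skarn: 0.234 × 0.40 × 0.62 × 0.93 × 0.66 = 0.03562
  epithermal gold: 0.141 × 0.87 × 0.91 × 0.85 × 0.72 = 0.068317
Odds(skarn : epithermal gold) = 0.03562 / 0.068317 ≈ 0.521.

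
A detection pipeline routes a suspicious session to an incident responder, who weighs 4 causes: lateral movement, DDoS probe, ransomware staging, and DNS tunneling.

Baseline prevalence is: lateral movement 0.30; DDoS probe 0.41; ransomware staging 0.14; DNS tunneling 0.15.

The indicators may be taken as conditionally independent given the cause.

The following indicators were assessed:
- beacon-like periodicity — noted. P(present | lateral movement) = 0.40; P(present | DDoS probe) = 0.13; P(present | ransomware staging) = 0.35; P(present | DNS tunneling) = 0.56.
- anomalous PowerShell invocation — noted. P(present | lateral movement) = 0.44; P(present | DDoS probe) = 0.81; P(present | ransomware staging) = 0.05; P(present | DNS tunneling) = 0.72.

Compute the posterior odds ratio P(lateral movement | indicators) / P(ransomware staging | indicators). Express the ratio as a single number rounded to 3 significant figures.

Unnormalized posterior weight (prior times the indicator likelihoods) for each of the two hypotheses:
  lateral movement: 0.30 × 0.40 × 0.44 = 0.0528
  ransomware staging: 0.14 × 0.35 × 0.05 = 0.00245
Posterior odds = 0.0528 / 0.00245 ≈ 21.6.

21.6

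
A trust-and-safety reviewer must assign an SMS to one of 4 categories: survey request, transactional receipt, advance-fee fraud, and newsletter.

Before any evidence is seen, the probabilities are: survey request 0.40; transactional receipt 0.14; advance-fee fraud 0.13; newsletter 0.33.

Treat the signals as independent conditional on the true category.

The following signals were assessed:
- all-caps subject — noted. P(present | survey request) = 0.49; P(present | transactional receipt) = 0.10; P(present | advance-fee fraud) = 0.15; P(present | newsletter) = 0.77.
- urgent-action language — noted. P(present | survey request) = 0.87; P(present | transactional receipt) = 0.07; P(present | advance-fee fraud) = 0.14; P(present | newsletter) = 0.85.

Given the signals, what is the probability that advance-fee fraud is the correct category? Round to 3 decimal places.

By Bayes' rule with conditional independence, the unnormalized weight for each hypothesis is prior × ∏ likelihoods:
  survey request: 0.40 × 0.49 × 0.87 = 0.17052
  transactional receipt: 0.14 × 0.10 × 0.07 = 0.00098
  advance-fee fraud: 0.13 × 0.15 × 0.14 = 0.00273
  newsletter: 0.33 × 0.77 × 0.85 = 0.21598
The unnormalized weights sum to 0.39021.
P(advance-fee fraud | evidence) = 0.00273 / 0.39021 ≈ 0.007.

0.007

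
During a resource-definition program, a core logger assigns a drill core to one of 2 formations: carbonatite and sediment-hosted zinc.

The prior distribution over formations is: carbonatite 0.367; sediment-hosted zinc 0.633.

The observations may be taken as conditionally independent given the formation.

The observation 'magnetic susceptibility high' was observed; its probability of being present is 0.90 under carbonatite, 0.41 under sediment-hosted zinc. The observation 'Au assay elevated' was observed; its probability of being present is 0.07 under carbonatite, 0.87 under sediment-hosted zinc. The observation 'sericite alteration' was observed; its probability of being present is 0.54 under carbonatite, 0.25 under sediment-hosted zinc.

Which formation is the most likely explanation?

For each hypothesis, the unnormalized posterior weight is prior × product of the observation likelihoods:
  carbonatite: 0.367 × 0.90 × 0.07 × 0.54 = 0.012485
  sediment-hosted zinc: 0.633 × 0.41 × 0.87 × 0.25 = 0.056448
Marginal likelihood of the evidence = 0.068933.
P(carbonatite | evidence) ≈ 0.012485 / 0.068933 ≈ 0.181
P(sediment-hosted zinc | evidence) ≈ 0.056448 / 0.068933 ≈ 0.819
The largest is 0.819, so sediment-hosted zinc is most probable.

sediment-hosted zinc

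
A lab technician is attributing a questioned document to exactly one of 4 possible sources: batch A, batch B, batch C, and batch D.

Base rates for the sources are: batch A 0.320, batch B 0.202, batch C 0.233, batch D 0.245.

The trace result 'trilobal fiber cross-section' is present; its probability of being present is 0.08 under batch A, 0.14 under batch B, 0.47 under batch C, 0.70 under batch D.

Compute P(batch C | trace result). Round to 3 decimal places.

By Bayes' rule, the unnormalized weight for each hypothesis is prior × likelihood:
  batch A: 0.320 × 0.08 = 0.0256
  batch B: 0.202 × 0.14 = 0.02828
  batch C: 0.233 × 0.47 = 0.10951
  batch D: 0.245 × 0.70 = 0.1715
Normalizing constant Z = 0.0256 + 0.02828 + 0.10951 + 0.1715 = 0.33489.
P(batch C | evidence) = 0.10951 / 0.33489 ≈ 0.327.

0.327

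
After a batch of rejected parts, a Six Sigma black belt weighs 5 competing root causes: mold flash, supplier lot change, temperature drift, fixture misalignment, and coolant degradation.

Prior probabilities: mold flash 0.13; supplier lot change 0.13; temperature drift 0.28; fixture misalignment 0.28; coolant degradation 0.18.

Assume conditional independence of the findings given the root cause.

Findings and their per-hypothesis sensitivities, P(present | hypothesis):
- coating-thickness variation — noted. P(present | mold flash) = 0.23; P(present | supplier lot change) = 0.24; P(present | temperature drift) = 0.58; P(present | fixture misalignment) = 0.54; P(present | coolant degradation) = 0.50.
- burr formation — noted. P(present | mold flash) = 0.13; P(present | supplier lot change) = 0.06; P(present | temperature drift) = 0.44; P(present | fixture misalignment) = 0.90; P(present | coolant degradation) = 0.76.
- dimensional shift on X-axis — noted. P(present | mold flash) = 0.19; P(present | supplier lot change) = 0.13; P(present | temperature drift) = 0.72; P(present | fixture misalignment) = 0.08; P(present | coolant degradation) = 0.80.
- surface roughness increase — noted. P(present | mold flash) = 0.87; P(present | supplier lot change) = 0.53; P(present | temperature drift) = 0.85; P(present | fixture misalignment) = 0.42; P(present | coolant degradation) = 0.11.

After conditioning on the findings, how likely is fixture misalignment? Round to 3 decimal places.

For each hypothesis, the unnormalized posterior weight is prior × product of the finding likelihoods:
  mold flash: 0.13 × 0.23 × 0.13 × 0.19 × 0.87 = 0.00064252
  supplier lot change: 0.13 × 0.24 × 0.06 × 0.13 × 0.53 = 0.00012898
  temperature drift: 0.28 × 0.58 × 0.44 × 0.72 × 0.85 = 0.043731
  fixture misalignment: 0.28 × 0.54 × 0.90 × 0.08 × 0.42 = 0.0045723
  coolant degradation: 0.18 × 0.50 × 0.76 × 0.80 × 0.11 = 0.0060192
Normalizing constant Z = 0.00064252 + 0.00012898 + 0.043731 + 0.0045723 + 0.0060192 = 0.055094.
P(fixture misalignment | evidence) = 0.0045723 / 0.055094 ≈ 0.083.

0.083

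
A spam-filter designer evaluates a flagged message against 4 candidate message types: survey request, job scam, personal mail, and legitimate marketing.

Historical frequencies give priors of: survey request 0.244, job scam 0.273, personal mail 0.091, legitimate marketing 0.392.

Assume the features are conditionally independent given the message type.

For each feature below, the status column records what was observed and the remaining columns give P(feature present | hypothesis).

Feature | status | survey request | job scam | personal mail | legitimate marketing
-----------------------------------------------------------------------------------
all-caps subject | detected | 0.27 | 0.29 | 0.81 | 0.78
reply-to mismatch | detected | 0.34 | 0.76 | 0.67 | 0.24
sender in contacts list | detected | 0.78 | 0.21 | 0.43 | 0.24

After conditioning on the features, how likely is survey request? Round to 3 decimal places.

0.253

By Bayes' rule with conditional independence, the unnormalized weight for each hypothesis is prior × ∏ likelihoods:
  survey request: 0.244 × 0.27 × 0.34 × 0.78 = 0.017471
  job scam: 0.273 × 0.29 × 0.76 × 0.21 = 0.012636
  personal mail: 0.091 × 0.81 × 0.67 × 0.43 = 0.021236
  legitimate marketing: 0.392 × 0.78 × 0.24 × 0.24 = 0.017612
Normalizing constant Z = 0.017471 + 0.012636 + 0.021236 + 0.017612 = 0.068955.
P(survey request | evidence) = 0.017471 / 0.068955 ≈ 0.253.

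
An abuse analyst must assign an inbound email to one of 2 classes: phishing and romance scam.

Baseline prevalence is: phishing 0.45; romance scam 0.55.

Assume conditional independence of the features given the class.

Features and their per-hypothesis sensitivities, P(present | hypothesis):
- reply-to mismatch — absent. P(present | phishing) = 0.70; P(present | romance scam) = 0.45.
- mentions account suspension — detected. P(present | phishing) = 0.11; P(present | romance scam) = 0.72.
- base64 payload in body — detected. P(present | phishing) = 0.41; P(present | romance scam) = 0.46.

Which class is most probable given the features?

For each hypothesis, the unnormalized posterior weight is prior × product of the feature likelihoods (using 1 − P(present | H) for each absent feature):
  phishing: 0.45 × (1 − 0.70) × 0.11 × 0.41 = 0.0060885
  romance scam: 0.55 × (1 − 0.45) × 0.72 × 0.46 = 0.10019
Normalizing constant Z = 0.0060885 + 0.10019 = 0.10628.
P(phishing | evidence) ≈ 0.0060885 / 0.10628 ≈ 0.057
P(romance scam | evidence) ≈ 0.10019 / 0.10628 ≈ 0.943
The largest is 0.943, so romance scam is most probable.

romance scam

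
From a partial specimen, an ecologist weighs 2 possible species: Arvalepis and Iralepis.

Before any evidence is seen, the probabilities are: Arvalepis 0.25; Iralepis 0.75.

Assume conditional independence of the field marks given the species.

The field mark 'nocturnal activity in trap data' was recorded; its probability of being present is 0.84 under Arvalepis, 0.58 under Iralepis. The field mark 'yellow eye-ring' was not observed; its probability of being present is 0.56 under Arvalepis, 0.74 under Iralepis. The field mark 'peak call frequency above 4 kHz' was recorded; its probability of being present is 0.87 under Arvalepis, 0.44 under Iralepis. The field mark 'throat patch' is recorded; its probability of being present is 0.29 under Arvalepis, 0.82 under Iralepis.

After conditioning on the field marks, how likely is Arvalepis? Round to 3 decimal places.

0.364

By Bayes' rule with conditional independence, the unnormalized weight for each hypothesis is prior × ∏ likelihoods (using 1 − P(present | H) for each absent field mark):
  Arvalepis: 0.25 × 0.84 × (1 − 0.56) × 0.87 × 0.29 = 0.023313
  Iralepis: 0.75 × 0.58 × (1 − 0.74) × 0.44 × 0.82 = 0.040806
The unnormalized weights sum to 0.064119.
P(Arvalepis | evidence) = 0.023313 / 0.064119 ≈ 0.364.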